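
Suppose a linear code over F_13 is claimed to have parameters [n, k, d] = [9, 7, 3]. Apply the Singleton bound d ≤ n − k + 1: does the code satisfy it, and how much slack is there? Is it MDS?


Singleton RHS = n − k + 1 = 3, slack = 0, bound satisfied, MDS.

Singleton bound: d ≤ n − k + 1.
Here n = 9, k = 7, so n − k + 1 = 3.
Given d = 3, check d ≤ 3: YES.
Slack = (n − k + 1) − d = 0.
The code is MDS (slack = 0).
Description: the claimed parameters are [9, 7, 3]_13; such a code would be MDS (meets Singleton bound).


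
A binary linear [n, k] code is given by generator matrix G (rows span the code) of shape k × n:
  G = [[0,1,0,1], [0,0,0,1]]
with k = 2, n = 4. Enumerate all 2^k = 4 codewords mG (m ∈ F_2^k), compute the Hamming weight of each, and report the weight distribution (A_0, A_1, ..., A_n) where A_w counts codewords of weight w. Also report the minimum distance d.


Weight distribution: A_0 = 1, A_1 = 2, A_2 = 1. Minimum distance d = 1.

Enumerate all 2^2 = 4 messages m ∈ F_2^2.
For each, compute codeword c = mG in F_2^4, then tally its weight.
  m = 00 → c = 0000, weight = 0.
  m = 10 → c = 0101, weight = 2.
  m = 01 → c = 0001, weight = 1.
  m = 11 → c = 0100, weight = 1.
Tally weights:
  weight 0: 1 codewords.
  weight 1: 2 codewords.
  weight 2: 1 codewords.
Minimum distance d = smallest w > 0 with A_w > 0 = 1.
Sanity: Σ A_w = 4 = 2^2 = 4 ✓.


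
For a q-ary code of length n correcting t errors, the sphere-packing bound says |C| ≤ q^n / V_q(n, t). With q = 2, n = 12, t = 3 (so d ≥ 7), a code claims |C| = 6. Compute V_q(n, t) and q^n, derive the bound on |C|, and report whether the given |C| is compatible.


V_q(n, t) = 299, q^n = 4096, Hamming bound = 13, |C| = 6 ≤ bound (satisfied).

Step 1: Compute V_q(n, t) = Σ_{j=0}^3 C(n, j) (q−1)^j.
  j = 0: C(12,0)·(1)^0 = 1·1 = 1.
  j = 1: C(12,1)·(1)^1 = 12·1 = 12.
  j = 2: C(12,2)·(1)^2 = 66·1 = 66.
  j = 3: C(12,3)·(1)^3 = 220·1 = 220.
  V_q(n, t) = 1 + 12 + 66 + 220 = 299.
Step 2: q^n = 2^12 = 4096.
Step 3: Hamming bound ⌊q^n / V_q(n,t)⌋ = ⌊4096/299⌋ = 13.
Step 4: Compare |C| = 6 to 13: satisfied.
The claimed |C| lies below the Hamming bound.


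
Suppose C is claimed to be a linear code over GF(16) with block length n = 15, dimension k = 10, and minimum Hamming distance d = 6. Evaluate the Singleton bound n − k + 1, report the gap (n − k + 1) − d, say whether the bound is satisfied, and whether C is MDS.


Singleton RHS = n − k + 1 = 6, slack = 0, bound satisfied, MDS.

Singleton bound: d ≤ n − k + 1.
Here n = 15, k = 10, so n − k + 1 = 6.
Given d = 6, check d ≤ 6: YES.
Slack = (n − k + 1) − d = 0.
The code is MDS (slack = 0).
Description: the claimed parameters are [15, 10, 6]_16; such a code would be MDS (meets Singleton bound).


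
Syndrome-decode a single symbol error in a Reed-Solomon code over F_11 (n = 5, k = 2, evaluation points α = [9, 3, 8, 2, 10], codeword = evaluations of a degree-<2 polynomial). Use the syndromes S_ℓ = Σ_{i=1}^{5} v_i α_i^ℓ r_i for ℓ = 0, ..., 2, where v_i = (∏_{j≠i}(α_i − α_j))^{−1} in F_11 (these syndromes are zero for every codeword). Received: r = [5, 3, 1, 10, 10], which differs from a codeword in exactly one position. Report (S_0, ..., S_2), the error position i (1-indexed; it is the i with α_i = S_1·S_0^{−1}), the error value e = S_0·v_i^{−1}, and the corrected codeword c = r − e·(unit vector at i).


S = (6, 5, 6), error at position 5, error magnitude e = 1, c = [5, 3, 1, 10, 9].

Step 1: column multipliers v_i = (∏_{j≠i}(α_i − α_j))^{−1} mod 11.
  i = 1 (α = 9): (9−3)(9−8)(9−2)(9−10) = 6·1·7·(−1) = −42 ≡ 2, so v_1 = 2^{−1} = 6 (mod 11).
  i = 2 (α = 3): (3−9)(3−8)(3−2)(3−10) = (−6)·(−5)·1·(−7) = −210 ≡ 10, so v_2 = 10^{−1} = 10 (mod 11).
  i = 3 (α = 8): (8−9)(8−3)(8−2)(8−10) = (−1)·5·6·(−2) = 60 ≡ 5, so v_3 = 5^{−1} = 9 (mod 11).
  i = 4 (α = 2): (2−9)(2−3)(2−8)(2−10) = (−7)·(−1)·(−6)·(−8) = 336 ≡ 6, so v_4 = 6^{−1} = 2 (mod 11).
  i = 5 (α = 10): (10−9)(10−3)(10−8)(10−2) = 1·7·2·8 = 112 ≡ 2, so v_5 = 2^{−1} = 6 (mod 11).
  v = [6, 10, 9, 2, 6].
Step 2: syndromes of r = [5, 3, 1, 10, 10] (all sums mod 11).
  S_0 = Σ v_i r_i = 6·5 + 10·3 + 9·1 + 2·10 + 6·10 = 149 ≡ 6.
  S_1 = Σ v_i α_i r_i = 6·9·5 + 10·3·3 + 9·8·1 + 2·2·10 + 6·10·10 = 1072 ≡ 5.
  α_i^2 mod 11 = [4, 9, 9, 4, 1].
  S_2 = Σ v_i α_i^2 r_i = 6·4·5 + 10·9·3 + 9·9·1 + 2·4·10 + 6·1·10 = 611 ≡ 6.
  S = (6, 5, 6) ≠ 0, so r is not a codeword (an error is present).
Step 3: locate the error. For a single error e at position i, S_ℓ = v_i·e·α_i^ℓ, so α_err = S_1/S_0.
  S_0^{−1} = 6^{−1} = 2 (mod 11), so α_err = 5·2 = 10 ≡ 10 = α_5. Error position i = 5.
  Consistency check: S_2/S_1 = 6·9 = 54 ≡ 10 = α_err ✓ (single-error assumption holds).
Step 4: error magnitude e = S_0/v_5 = S_0·∏_{j≠5}(α_5 − α_j) = 6·2 = 12 ≡ 1 (mod 11).
Step 5: correct position 5: c_5 = r_5 − e = 10 − 1 ≡ 9 (mod 11). Hence c = [5, 3, 1, 10, 9].
  Check: interpolating c through the α_i gives m(x) = 2 + 4·x (degree < 2) with m(α_i) = c_i for every i, so c is indeed a codeword.


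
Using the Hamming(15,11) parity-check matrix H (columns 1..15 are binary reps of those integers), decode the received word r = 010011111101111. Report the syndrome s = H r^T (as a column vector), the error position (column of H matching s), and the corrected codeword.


s = (1, 1, 0, 1)^T, error position = 13, corrected codeword c = 010011111101011

Compute s = H r^T mod 2 one row at a time:
  s_1 = 1 + 1 + 1 + 0 + 1 + 1 + 1 + 1 = 7 ≡ 1 (mod 2).
  s_2 = 0 + 1 + 1 + 1 + 1 + 1 + 1 + 1 = 7 ≡ 1 (mod 2).
  s_3 = 1 + 0 + 1 + 1 + 1 + 0 + 1 + 1 = 6 ≡ 0 (mod 2).
  s_4 = 0 + 0 + 1 + 1 + 1 + 0 + 1 + 1 = 5 ≡ 1 (mod 2).
s = (1, 1, 0, 1)^T — this equals column 13 of H (binary 1101), so error is at position 13.
Correct: flip bit 13 of r = 010011111101111 to get c = 010011111101011.


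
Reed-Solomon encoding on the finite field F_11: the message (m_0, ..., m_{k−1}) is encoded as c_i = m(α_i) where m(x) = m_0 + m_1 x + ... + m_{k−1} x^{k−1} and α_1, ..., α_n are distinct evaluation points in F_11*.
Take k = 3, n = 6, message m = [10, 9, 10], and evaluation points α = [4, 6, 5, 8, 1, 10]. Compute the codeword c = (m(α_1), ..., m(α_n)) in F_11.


c = [8, 6, 8, 7, 7, 0]

Message polynomial: m(x) = 10 + 9·x + 10·x^2 (mod 11).
For each evaluation point α_i, compute m(α_i) mod 11:
  α_1 = 4: Horner steps 10 → 5 → 8, so m(4) = 8.
  α_2 = 6: Horner steps 10 → 3 → 6, so m(6) = 6.
  α_3 = 5: Horner steps 10 → 4 → 8, so m(5) = 8.
  α_4 = 8: Horner steps 10 → 1 → 7, so m(8) = 7.
  α_5 = 1: Horner steps 10 → 8 → 7, so m(1) = 7.
  α_6 = 10: Horner steps 10 → 10 → 0, so m(10) = 0.
Codeword c = [8, 6, 8, 7, 7, 0] ∈ F_11^6.


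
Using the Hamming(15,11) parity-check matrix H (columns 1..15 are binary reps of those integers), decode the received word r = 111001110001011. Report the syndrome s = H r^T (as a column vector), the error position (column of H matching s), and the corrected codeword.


s = (0, 1, 0, 0)^T, error position = 4, corrected codeword c = 111101110001011

Compute s = H r^T mod 2 one row at a time:
  s_1 = 1 + 0 + 0 + 0 + 1 + 0 + 1 + 1 = 4 ≡ 0 (mod 2).
  s_2 = 0 + 0 + 1 + 1 + 1 + 0 + 1 + 1 = 5 ≡ 1 (mod 2).
  s_3 = 1 + 1 + 1 + 1 + 0 + 0 + 1 + 1 = 6 ≡ 0 (mod 2).
  s_4 = 1 + 1 + 0 + 1 + 0 + 0 + 0 + 1 = 4 ≡ 0 (mod 2).
s = (0, 1, 0, 0)^T — this equals column 4 of H (binary 0100), so error is at position 4.
Correct: flip bit 4 of r = 111001110001011 to get c = 111101110001011.


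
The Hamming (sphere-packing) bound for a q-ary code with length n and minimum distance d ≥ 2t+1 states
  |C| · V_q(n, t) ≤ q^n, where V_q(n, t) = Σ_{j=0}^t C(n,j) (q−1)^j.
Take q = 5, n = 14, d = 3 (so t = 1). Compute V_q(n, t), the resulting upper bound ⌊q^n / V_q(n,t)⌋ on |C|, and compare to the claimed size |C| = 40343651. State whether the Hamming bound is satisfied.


V_q(n, t) = 57, q^n = 6103515625, Hamming bound = 107079221, |C| = 40343651 ≤ bound (satisfied).

Step 1: Compute V_q(n, t) = Σ_{j=0}^1 C(n, j) (q−1)^j.
  j = 0: C(14,0)·(4)^0 = 1·1 = 1.
  j = 1: C(14,1)·(4)^1 = 14·4 = 56.
  V_q(n, t) = 1 + 56 = 57.
Step 2: q^n = 5^14 = 6103515625.
Step 3: Hamming bound ⌊q^n / V_q(n,t)⌋ = ⌊6103515625/57⌋ = 107079221.
Step 4: Compare |C| = 40343651 to 107079221: satisfied.
The claimed |C| lies below the Hamming bound.


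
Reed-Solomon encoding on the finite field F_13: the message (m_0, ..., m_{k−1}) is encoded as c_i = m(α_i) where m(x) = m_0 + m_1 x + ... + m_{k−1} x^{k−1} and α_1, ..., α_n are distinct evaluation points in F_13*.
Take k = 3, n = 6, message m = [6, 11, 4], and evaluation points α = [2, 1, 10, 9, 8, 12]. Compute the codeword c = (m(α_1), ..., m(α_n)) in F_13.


c = [5, 8, 9, 0, 12, 12]

Message polynomial: m(x) = 6 + 11·x + 4·x^2 (mod 13).
For each evaluation point α_i, compute m(α_i) mod 13:
  α_1 = 2: Horner steps 4 → 6 → 5, so m(2) = 5.
  α_2 = 1: Horner steps 4 → 2 → 8, so m(1) = 8.
  α_3 = 10: Horner steps 4 → 12 → 9, so m(10) = 9.
  α_4 = 9: Horner steps 4 → 8 → 0, so m(9) = 0.
  α_5 = 8: Horner steps 4 → 4 → 12, so m(8) = 12.
  α_6 = 12: Horner steps 4 → 7 → 12, so m(12) = 12.
Codeword c = [5, 8, 9, 0, 12, 12] ∈ F_13^6.


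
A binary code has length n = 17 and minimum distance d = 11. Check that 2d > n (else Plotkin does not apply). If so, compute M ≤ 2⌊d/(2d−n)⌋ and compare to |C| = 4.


Plotkin bound M ≤ 4; given |C| = 4 ≤ bound (satisfied).

Check applicability: 2d = 22, n = 17.
2d − n = 5 > 0, so Plotkin applies.
Compute d/(2d−n) = 11/5 ≈ 2.2000.
⌊d/(2d−n)⌋ = 2.
Plotkin bound: M ≤ 2·2 = 4.
Given |C| = 4, check: satisfied.
This |C| is at the Plotkin bound.


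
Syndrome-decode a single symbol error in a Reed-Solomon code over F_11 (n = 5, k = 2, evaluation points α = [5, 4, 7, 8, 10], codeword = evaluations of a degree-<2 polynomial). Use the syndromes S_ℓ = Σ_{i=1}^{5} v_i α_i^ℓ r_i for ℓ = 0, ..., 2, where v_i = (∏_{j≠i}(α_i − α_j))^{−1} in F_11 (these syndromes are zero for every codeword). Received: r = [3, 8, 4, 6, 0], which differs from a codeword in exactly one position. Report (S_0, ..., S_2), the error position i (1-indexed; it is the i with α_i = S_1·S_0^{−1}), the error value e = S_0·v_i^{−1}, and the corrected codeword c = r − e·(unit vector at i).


S = (2, 5, 7), error at position 4, error magnitude e = 7, c = [3, 8, 4, 10, 0].

Step 1: column multipliers v_i = (∏_{j≠i}(α_i − α_j))^{−1} mod 11.
  i = 1 (α = 5): (5−4)(5−7)(5−8)(5−10) = 1·(−2)·(−3)·(−5) = −30 ≡ 3, so v_1 = 3^{−1} = 4 (mod 11).
  i = 2 (α = 4): (4−5)(4−7)(4−8)(4−10) = (−1)·(−3)·(−4)·(−6) = 72 ≡ 6, so v_2 = 6^{−1} = 2 (mod 11).
  i = 3 (α = 7): (7−5)(7−4)(7−8)(7−10) = 2·3·(−1)·(−3) = 18 ≡ 7, so v_3 = 7^{−1} = 8 (mod 11).
  i = 4 (α = 8): (8−5)(8−4)(8−7)(8−10) = 3·4·1·(−2) = −24 ≡ 9, so v_4 = 9^{−1} = 5 (mod 11).
  i = 5 (α = 10): (10−5)(10−4)(10−7)(10−8) = 5·6·3·2 = 180 ≡ 4, so v_5 = 4^{−1} = 3 (mod 11).
  v = [4, 2, 8, 5, 3].
Step 2: syndromes of r = [3, 8, 4, 6, 0] (all sums mod 11).
  S_0 = Σ v_i r_i = 4·3 + 2·8 + 8·4 + 5·6 + 3·0 = 90 ≡ 2.
  S_1 = Σ v_i α_i r_i = 4·5·3 + 2·4·8 + 8·7·4 + 5·8·6 + 3·10·0 = 588 ≡ 5.
  α_i^2 mod 11 = [3, 5, 5, 9, 1].
  S_2 = Σ v_i α_i^2 r_i = 4·3·3 + 2·5·8 + 8·5·4 + 5·9·6 + 3·1·0 = 546 ≡ 7.
  S = (2, 5, 7) ≠ 0, so r is not a codeword (an error is present).
Step 3: locate the error. For a single error e at position i, S_ℓ = v_i·e·α_i^ℓ, so α_err = S_1/S_0.
  S_0^{−1} = 2^{−1} = 6 (mod 11), so α_err = 5·6 = 30 ≡ 8 = α_4. Error position i = 4.
  Consistency check: S_2/S_1 = 7·9 = 63 ≡ 8 = α_err ✓ (single-error assumption holds).
Step 4: error magnitude e = S_0/v_4 = S_0·∏_{j≠4}(α_4 − α_j) = 2·9 = 18 ≡ 7 (mod 11).
Step 5: correct position 4: c_4 = r_4 − e = 6 − 7 ≡ 10 (mod 11). Hence c = [3, 8, 4, 10, 0].
  Check: interpolating c through the α_i gives m(x) = 6 + 6·x (degree < 2) with m(α_i) = c_i for every i, so c is indeed a codeword.


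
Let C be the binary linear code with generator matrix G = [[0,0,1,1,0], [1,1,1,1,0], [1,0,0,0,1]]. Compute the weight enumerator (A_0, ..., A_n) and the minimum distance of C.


Weight distribution: A_0 = 1, A_2 = 4, A_4 = 3. Minimum distance d = 2.

Enumerate all 2^3 = 8 messages m ∈ F_2^3.
For each, compute codeword c = mG in F_2^5, then tally its weight.
  m = 000 → c = 00000, weight = 0.
  m = 100 → c = 00110, weight = 2.
  m = 010 → c = 11110, weight = 4.
  m = 110 → c = 11000, weight = 2.
  m = 001 → c = 10001, weight = 2.
  m = 101 → c = 10111, weight = 4.
  m = 011 → c = 01111, weight = 4.
  m = 111 → c = 01001, weight = 2.
Tally weights:
  weight 0: 1 codewords.
  weight 2: 4 codewords.
  weight 4: 3 codewords.
Minimum distance d = smallest w > 0 with A_w > 0 = 2.
Sanity: Σ A_w = 8 = 2^3 = 8 ✓.


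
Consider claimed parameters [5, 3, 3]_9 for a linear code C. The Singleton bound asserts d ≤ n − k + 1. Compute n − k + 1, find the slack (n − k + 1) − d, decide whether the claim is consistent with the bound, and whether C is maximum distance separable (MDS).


Singleton RHS = n − k + 1 = 3, slack = 0, bound satisfied, MDS.

Singleton bound: d ≤ n − k + 1.
Here n = 5, k = 3, so n − k + 1 = 3.
Given d = 3, check d ≤ 3: YES.
Slack = (n − k + 1) − d = 0.
The code is MDS (slack = 0).
Description: the claimed parameters are [5, 3, 3]_9; such a code would be MDS (meets Singleton bound).


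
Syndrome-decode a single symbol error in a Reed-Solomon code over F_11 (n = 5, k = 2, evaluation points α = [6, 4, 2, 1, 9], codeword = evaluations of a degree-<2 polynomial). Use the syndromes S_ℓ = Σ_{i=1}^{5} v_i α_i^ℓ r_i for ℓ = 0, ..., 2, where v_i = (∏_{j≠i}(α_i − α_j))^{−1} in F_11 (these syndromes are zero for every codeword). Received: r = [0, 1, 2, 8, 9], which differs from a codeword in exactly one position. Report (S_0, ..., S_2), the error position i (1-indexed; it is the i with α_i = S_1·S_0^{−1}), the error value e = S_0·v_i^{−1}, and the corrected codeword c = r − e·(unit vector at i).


S = (4, 3, 5), error at position 5, error magnitude e = 5, c = [0, 1, 2, 8, 4].

Step 1: column multipliers v_i = (∏_{j≠i}(α_i − α_j))^{−1} mod 11.
  i = 1 (α = 6): (6−4)(6−2)(6−1)(6−9) = 2·4·5·(−3) = −120 ≡ 1, so v_1 = 1^{−1} = 1 (mod 11).
  i = 2 (α = 4): (4−6)(4−2)(4−1)(4−9) = (−2)·2·3·(−5) = 60 ≡ 5, so v_2 = 5^{−1} = 9 (mod 11).
  i = 3 (α = 2): (2−6)(2−4)(2−1)(2−9) = (−4)·(−2)·1·(−7) = −56 ≡ 10, so v_3 = 10^{−1} = 10 (mod 11).
  i = 4 (α = 1): (1−6)(1−4)(1−2)(1−9) = (−5)·(−3)·(−1)·(−8) = 120 ≡ 10, so v_4 = 10^{−1} = 10 (mod 11).
  i = 5 (α = 9): (9−6)(9−4)(9−2)(9−1) = 3·5·7·8 = 840 ≡ 4, so v_5 = 4^{−1} = 3 (mod 11).
  v = [1, 9, 10, 10, 3].
Step 2: syndromes of r = [0, 1, 2, 8, 9] (all sums mod 11).
  S_0 = Σ v_i r_i = 1·0 + 9·1 + 10·2 + 10·8 + 3·9 = 136 ≡ 4.
  S_1 = Σ v_i α_i r_i = 1·6·0 + 9·4·1 + 10·2·2 + 10·1·8 + 3·9·9 = 399 ≡ 3.
  α_i^2 mod 11 = [3, 5, 4, 1, 4].
  S_2 = Σ v_i α_i^2 r_i = 1·3·0 + 9·5·1 + 10·4·2 + 10·1·8 + 3·4·9 = 313 ≡ 5.
  S = (4, 3, 5) ≠ 0, so r is not a codeword (an error is present).
Step 3: locate the error. For a single error e at position i, S_ℓ = v_i·e·α_i^ℓ, so α_err = S_1/S_0.
  S_0^{−1} = 4^{−1} = 3 (mod 11), so α_err = 3·3 = 9 ≡ 9 = α_5. Error position i = 5.
  Consistency check: S_2/S_1 = 5·4 = 20 ≡ 9 = α_err ✓ (single-error assumption holds).
Step 4: error magnitude e = S_0/v_5 = S_0·∏_{j≠5}(α_5 − α_j) = 4·4 = 16 ≡ 5 (mod 11).
Step 5: correct position 5: c_5 = r_5 − e = 9 − 5 ≡ 4 (mod 11). Hence c = [0, 1, 2, 8, 4].
  Check: interpolating c through the α_i gives m(x) = 3 + 5·x (degree < 2) with m(α_i) = c_i for every i, so c is indeed a codeword.


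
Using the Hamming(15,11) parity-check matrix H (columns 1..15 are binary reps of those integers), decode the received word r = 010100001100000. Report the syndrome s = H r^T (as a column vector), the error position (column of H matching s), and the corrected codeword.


s = (0, 1, 0, 1)^T, error position = 5, corrected codeword c = 010110001100000

Compute s = H r^T mod 2 one row at a time:
  s_1 = 0 + 1 + 1 + 0 + 0 + 0 + 0 + 0 = 2 ≡ 0 (mod 2).
  s_2 = 1 + 0 + 0 + 0 + 0 + 0 + 0 + 0 = 1 ≡ 1 (mod 2).
  s_3 = 1 + 0 + 0 + 0 + 1 + 0 + 0 + 0 = 2 ≡ 0 (mod 2).
  s_4 = 0 + 0 + 0 + 0 + 1 + 0 + 0 + 0 = 1 ≡ 1 (mod 2).
s = (0, 1, 0, 1)^T — this equals column 5 of H (binary 0101), so error is at position 5.
Correct: flip bit 5 of r = 010100001100000 to get c = 010110001100000.


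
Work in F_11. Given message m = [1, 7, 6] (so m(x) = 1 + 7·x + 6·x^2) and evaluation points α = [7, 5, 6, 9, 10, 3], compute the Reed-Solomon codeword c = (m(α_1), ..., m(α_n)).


c = [3, 10, 6, 0, 0, 10]

Message polynomial: m(x) = 1 + 7·x + 6·x^2 (mod 11).
For each evaluation point α_i, compute m(α_i) mod 11:
  α_1 = 7: Horner steps 6 → 5 → 3, so m(7) = 3.
  α_2 = 5: Horner steps 6 → 4 → 10, so m(5) = 10.
  α_3 = 6: Horner steps 6 → 10 → 6, so m(6) = 6.
  α_4 = 9: Horner steps 6 → 6 → 0, so m(9) = 0.
  α_5 = 10: Horner steps 6 → 1 → 0, so m(10) = 0.
  α_6 = 3: Horner steps 6 → 3 → 10, so m(3) = 10.
Codeword c = [3, 10, 6, 0, 0, 10] ∈ F_11^6.


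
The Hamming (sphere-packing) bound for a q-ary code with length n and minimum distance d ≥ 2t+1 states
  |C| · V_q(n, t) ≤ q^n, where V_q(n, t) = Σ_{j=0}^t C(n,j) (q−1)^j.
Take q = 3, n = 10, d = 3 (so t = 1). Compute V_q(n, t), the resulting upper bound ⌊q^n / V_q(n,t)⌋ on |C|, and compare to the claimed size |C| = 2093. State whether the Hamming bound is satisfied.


V_q(n, t) = 21, q^n = 59049, Hamming bound = 2811, |C| = 2093 ≤ bound (satisfied).

Step 1: Compute V_q(n, t) = Σ_{j=0}^1 C(n, j) (q−1)^j.
  j = 0: C(10,0)·(2)^0 = 1·1 = 1.
  j = 1: C(10,1)·(2)^1 = 10·2 = 20.
  V_q(n, t) = 1 + 20 = 21.
Step 2: q^n = 3^10 = 59049.
Step 3: Hamming bound ⌊q^n / V_q(n,t)⌋ = ⌊59049/21⌋ = 2811.
Step 4: Compare |C| = 2093 to 2811: satisfied.
The claimed |C| lies below the Hamming bound.


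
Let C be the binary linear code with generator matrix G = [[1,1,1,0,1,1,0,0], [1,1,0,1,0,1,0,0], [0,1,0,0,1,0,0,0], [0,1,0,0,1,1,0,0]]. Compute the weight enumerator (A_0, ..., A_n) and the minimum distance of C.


Weight distribution: A_0 = 1, A_1 = 1, A_2 = 2, A_3 = 6, A_4 = 5, A_5 = 1. Minimum distance d = 1.

Enumerate all 2^4 = 16 messages m ∈ F_2^4.
For each, compute codeword c = mG in F_2^8, then tally its weight.
  m = 0000 → c = 00000000, weight = 0.
  m = 1000 → c = 11101100, weight = 5.
  m = 0100 → c = 11010100, weight = 4.
  m = 1100 → c = 00111000, weight = 3.
  m = 0010 → c = 01001000, weight = 2.
  m = 1010 → c = 10100100, weight = 3.
  m = 0110 → c = 10011100, weight = 4.
  m = 1110 → c = 01110000, weight = 3.
  m = 0001 → c = 01001100, weight = 3.
  m = 1001 → c = 10100000, weight = 2.
  m = 0101 → c = 10011000, weight = 3.
  m = 1101 → c = 01110100, weight = 4.
  m = 0011 → c = 00000100, weight = 1.
  m = 1011 → c = 11101000, weight = 4.
  m = 0111 → c = 11010000, weight = 3.
  m = 1111 → c = 00111100, weight = 4.
Tally weights:
  weight 0: 1 codewords.
  weight 1: 1 codewords.
  weight 2: 2 codewords.
  weight 3: 6 codewords.
  weight 4: 5 codewords.
  weight 5: 1 codewords.
Minimum distance d = smallest w > 0 with A_w > 0 = 1.
Sanity: Σ A_w = 16 = 2^4 = 16 ✓.


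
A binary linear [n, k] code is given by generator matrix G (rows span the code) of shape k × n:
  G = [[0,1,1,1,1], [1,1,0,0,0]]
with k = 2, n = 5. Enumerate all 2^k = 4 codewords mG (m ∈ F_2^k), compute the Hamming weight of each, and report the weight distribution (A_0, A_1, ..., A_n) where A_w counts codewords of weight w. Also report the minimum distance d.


Weight distribution: A_0 = 1, A_2 = 1, A_4 = 2. Minimum distance d = 2.

Enumerate all 2^2 = 4 messages m ∈ F_2^2.
For each, compute codeword c = mG in F_2^5, then tally its weight.
  m = 00 → c = 00000, weight = 0.
  m = 10 → c = 01111, weight = 4.
  m = 01 → c = 11000, weight = 2.
  m = 11 → c = 10111, weight = 4.
Tally weights:
  weight 0: 1 codewords.
  weight 2: 1 codewords.
  weight 4: 2 codewords.
Minimum distance d = smallest w > 0 with A_w > 0 = 2.
Sanity: Σ A_w = 4 = 2^2 = 4 ✓.


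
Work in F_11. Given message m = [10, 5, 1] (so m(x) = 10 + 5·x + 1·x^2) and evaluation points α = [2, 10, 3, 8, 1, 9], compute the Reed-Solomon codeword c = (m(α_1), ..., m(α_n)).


c = [2, 6, 1, 4, 5, 4]

Message polynomial: m(x) = 10 + 5·x + 1·x^2 (mod 11).
For each evaluation point α_i, compute m(α_i) mod 11:
  α_1 = 2: Horner steps 1 → 7 → 2, so m(2) = 2.
  α_2 = 10: Horner steps 1 → 4 → 6, so m(10) = 6.
  α_3 = 3: Horner steps 1 → 8 → 1, so m(3) = 1.
  α_4 = 8: Horner steps 1 → 2 → 4, so m(8) = 4.
  α_5 = 1: Horner steps 1 → 6 → 5, so m(1) = 5.
  α_6 = 9: Horner steps 1 → 3 → 4, so m(9) = 4.
Codeword c = [2, 6, 1, 4, 5, 4] ∈ F_11^6.


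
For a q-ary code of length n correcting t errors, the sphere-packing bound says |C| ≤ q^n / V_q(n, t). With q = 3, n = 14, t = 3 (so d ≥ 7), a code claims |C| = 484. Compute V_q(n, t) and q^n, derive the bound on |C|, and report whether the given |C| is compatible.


V_q(n, t) = 3305, q^n = 4782969, Hamming bound = 1447, |C| = 484 ≤ bound (satisfied).

Step 1: Compute V_q(n, t) = Σ_{j=0}^3 C(n, j) (q−1)^j.
  j = 0: C(14,0)·(2)^0 = 1·1 = 1.
  j = 1: C(14,1)·(2)^1 = 14·2 = 28.
  j = 2: C(14,2)·(2)^2 = 91·4 = 364.
  j = 3: C(14,3)·(2)^3 = 364·8 = 2912.
  V_q(n, t) = 1 + 28 + 364 + 2912 = 3305.
Step 2: q^n = 3^14 = 4782969.
Step 3: Hamming bound ⌊q^n / V_q(n,t)⌋ = ⌊4782969/3305⌋ = 1447.
Step 4: Compare |C| = 484 to 1447: satisfied.
The claimed |C| lies below the Hamming bound.


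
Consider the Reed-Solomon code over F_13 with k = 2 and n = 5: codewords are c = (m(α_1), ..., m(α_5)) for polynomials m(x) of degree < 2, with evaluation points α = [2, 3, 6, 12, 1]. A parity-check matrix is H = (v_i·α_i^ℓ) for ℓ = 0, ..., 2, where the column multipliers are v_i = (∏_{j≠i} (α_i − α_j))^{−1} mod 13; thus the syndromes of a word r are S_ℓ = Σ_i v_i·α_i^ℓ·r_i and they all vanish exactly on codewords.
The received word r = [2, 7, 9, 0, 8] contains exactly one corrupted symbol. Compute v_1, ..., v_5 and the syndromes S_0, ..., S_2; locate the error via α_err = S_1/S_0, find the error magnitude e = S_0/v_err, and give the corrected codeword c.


S = (4, 4, 4), error at position 5, error magnitude e = 11, c = [2, 7, 9, 0, 10].

Step 1: column multipliers v_i = (∏_{j≠i}(α_i − α_j))^{−1} mod 13.
  i = 1 (α = 2): (2−3)(2−6)(2−12)(2−1) = (−1)·(−4)·(−10)·1 = −40 ≡ 12, so v_1 = 12^{−1} = 12 (mod 13).
  i = 2 (α = 3): (3−2)(3−6)(3−12)(3−1) = 1·(−3)·(−9)·2 = 54 ≡ 2, so v_2 = 2^{−1} = 7 (mod 13).
  i = 3 (α = 6): (6−2)(6−3)(6−12)(6−1) = 4·3·(−6)·5 = −360 ≡ 4, so v_3 = 4^{−1} = 10 (mod 13).
  i = 4 (α = 12): (12−2)(12−3)(12−6)(12−1) = 10·9·6·11 = 5940 ≡ 12, so v_4 = 12^{−1} = 12 (mod 13).
  i = 5 (α = 1): (1−2)(1−3)(1−6)(1−12) = (−1)·(−2)·(−5)·(−11) = 110 ≡ 6, so v_5 = 6^{−1} = 11 (mod 13).
  v = [12, 7, 10, 12, 11].
Step 2: syndromes of r = [2, 7, 9, 0, 8] (all sums mod 13).
  S_0 = Σ v_i r_i = 12·2 + 7·7 + 10·9 + 12·0 + 11·8 = 251 ≡ 4.
  S_1 = Σ v_i α_i r_i = 12·2·2 + 7·3·7 + 10·6·9 + 12·12·0 + 11·1·8 = 823 ≡ 4.
  α_i^2 mod 13 = [4, 9, 10, 1, 1].
  S_2 = Σ v_i α_i^2 r_i = 12·4·2 + 7·9·7 + 10·10·9 + 12·1·0 + 11·1·8 = 1525 ≡ 4.
  S = (4, 4, 4) ≠ 0, so r is not a codeword (an error is present).
Step 3: locate the error. For a single error e at position i, S_ℓ = v_i·e·α_i^ℓ, so α_err = S_1/S_0.
  S_0^{−1} = 4^{−1} = 10 (mod 13), so α_err = 4·10 = 40 ≡ 1 = α_5. Error position i = 5.
  Consistency check: S_2/S_1 = 4·10 = 40 ≡ 1 = α_err ✓ (single-error assumption holds).
Step 4: error magnitude e = S_0/v_5 = S_0·∏_{j≠5}(α_5 − α_j) = 4·6 = 24 ≡ 11 (mod 13).
Step 5: correct position 5: c_5 = r_5 − e = 8 − 11 ≡ 10 (mod 13). Hence c = [2, 7, 9, 0, 10].
  Check: interpolating c through the α_i gives m(x) = 5 + 5·x (degree < 2) with m(α_i) = c_i for every i, so c is indeed a codeword.


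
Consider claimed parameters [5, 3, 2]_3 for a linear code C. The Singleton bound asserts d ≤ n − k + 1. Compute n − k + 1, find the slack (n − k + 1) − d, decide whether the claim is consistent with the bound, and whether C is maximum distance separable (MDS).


Singleton RHS = n − k + 1 = 3, slack = 1, bound satisfied, not MDS.

Singleton bound: d ≤ n − k + 1.
Here n = 5, k = 3, so n − k + 1 = 3.
Given d = 2, check d ≤ 3: YES.
Slack = (n − k + 1) − d = 1.
The code is NOT MDS (slack = 1 > 0).
Description: the claimed parameters are [5, 3, 2]_3; such a code would be non-MDS.


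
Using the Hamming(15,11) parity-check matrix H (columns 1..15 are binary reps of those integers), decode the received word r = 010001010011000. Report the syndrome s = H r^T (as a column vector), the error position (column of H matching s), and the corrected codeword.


s = (1, 0, 1, 1)^T, error position = 11, corrected codeword c = 010001010001000

Compute s = H r^T mod 2 one row at a time:
  s_1 = 1 + 0 + 0 + 1 + 1 + 0 + 0 + 0 = 3 ≡ 1 (mod 2).
  s_2 = 0 + 0 + 1 + 0 + 1 + 0 + 0 + 0 = 2 ≡ 0 (mod 2).
  s_3 = 1 + 0 + 1 + 0 + 0 + 1 + 0 + 0 = 3 ≡ 1 (mod 2).
  s_4 = 0 + 0 + 0 + 0 + 0 + 1 + 0 + 0 = 1 ≡ 1 (mod 2).
s = (1, 0, 1, 1)^T — this equals column 11 of H (binary 1011), so error is at position 11.
Correct: flip bit 11 of r = 010001010011000 to get c = 010001010001000.


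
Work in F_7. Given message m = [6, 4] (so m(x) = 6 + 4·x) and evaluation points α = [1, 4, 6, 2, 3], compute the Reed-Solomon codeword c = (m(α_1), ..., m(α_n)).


c = [3, 1, 2, 0, 4]

Message polynomial: m(x) = 6 + 4·x (mod 7).
For each evaluation point α_i, compute m(α_i) mod 7:
  α_1 = 1: Horner steps 4 → 3, so m(1) = 3.
  α_2 = 4: Horner steps 4 → 1, so m(4) = 1.
  α_3 = 6: Horner steps 4 → 2, so m(6) = 2.
  α_4 = 2: Horner steps 4 → 0, so m(2) = 0.
  α_5 = 3: Horner steps 4 → 4, so m(3) = 4.
Codeword c = [3, 1, 2, 0, 4] ∈ F_7^5.


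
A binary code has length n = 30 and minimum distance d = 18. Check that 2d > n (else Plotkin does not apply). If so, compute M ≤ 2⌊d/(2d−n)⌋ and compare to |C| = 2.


Plotkin bound M ≤ 6; given |C| = 2 ≤ bound (satisfied).

Check applicability: 2d = 36, n = 30.
2d − n = 6 > 0, so Plotkin applies.
Compute d/(2d−n) = 18/6 ≈ 3.0000.
⌊d/(2d−n)⌋ = 3.
Plotkin bound: M ≤ 2·3 = 6.
Given |C| = 2, check: satisfied.
This |C| is below the Plotkin bound.


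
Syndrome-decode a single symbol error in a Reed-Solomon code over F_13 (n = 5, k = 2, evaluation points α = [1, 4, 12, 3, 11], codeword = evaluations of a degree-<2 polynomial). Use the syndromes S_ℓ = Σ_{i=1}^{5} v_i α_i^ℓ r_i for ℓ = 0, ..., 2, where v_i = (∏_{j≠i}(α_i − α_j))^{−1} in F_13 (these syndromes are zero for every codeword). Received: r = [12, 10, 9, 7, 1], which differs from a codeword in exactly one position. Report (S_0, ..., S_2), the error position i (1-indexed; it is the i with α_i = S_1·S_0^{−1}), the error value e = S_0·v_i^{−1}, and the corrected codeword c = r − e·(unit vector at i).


S = (8, 11, 7), error at position 4, error magnitude e = 5, c = [12, 10, 9, 2, 1].

Step 1: column multipliers v_i = (∏_{j≠i}(α_i − α_j))^{−1} mod 13.
  i = 1 (α = 1): (1−4)(1−12)(1−3)(1−11) = (−3)·(−11)·(−2)·(−10) = 660 ≡ 10, so v_1 = 10^{−1} = 4 (mod 13).
  i = 2 (α = 4): (4−1)(4−12)(4−3)(4−11) = 3·(−8)·1·(−7) = 168 ≡ 12, so v_2 = 12^{−1} = 12 (mod 13).
  i = 3 (α = 12): (12−1)(12−4)(12−3)(12−11) = 11·8·9·1 = 792 ≡ 12, so v_3 = 12^{−1} = 12 (mod 13).
  i = 4 (α = 3): (3−1)(3−4)(3−12)(3−11) = 2·(−1)·(−9)·(−8) = −144 ≡ 12, so v_4 = 12^{−1} = 12 (mod 13).
  i = 5 (α = 11): (11−1)(11−4)(11−12)(11−3) = 10·7·(−1)·8 = −560 ≡ 12, so v_5 = 12^{−1} = 12 (mod 13).
  v = [4, 12, 12, 12, 12].
Step 2: syndromes of r = [12, 10, 9, 7, 1] (all sums mod 13).
  S_0 = Σ v_i r_i = 4·12 + 12·10 + 12·9 + 12·7 + 12·1 = 372 ≡ 8.
  S_1 = Σ v_i α_i r_i = 4·1·12 + 12·4·10 + 12·12·9 + 12·3·7 + 12·11·1 = 2208 ≡ 11.
  α_i^2 mod 13 = [1, 3, 1, 9, 4].
  S_2 = Σ v_i α_i^2 r_i = 4·1·12 + 12·3·10 + 12·1·9 + 12·9·7 + 12·4·1 = 1320 ≡ 7.
  S = (8, 11, 7) ≠ 0, so r is not a codeword (an error is present).
Step 3: locate the error. For a single error e at position i, S_ℓ = v_i·e·α_i^ℓ, so α_err = S_1/S_0.
  S_0^{−1} = 8^{−1} = 5 (mod 13), so α_err = 11·5 = 55 ≡ 3 = α_4. Error position i = 4.
  Consistency check: S_2/S_1 = 7·6 = 42 ≡ 3 = α_err ✓ (single-error assumption holds).
Step 4: error magnitude e = S_0/v_4 = S_0·∏_{j≠4}(α_4 − α_j) = 8·12 = 96 ≡ 5 (mod 13).
Step 5: correct position 4: c_4 = r_4 − e = 7 − 5 ≡ 2 (mod 13). Hence c = [12, 10, 9, 2, 1].
  Check: interpolating c through the α_i gives m(x) = 4 + 8·x (degree < 2) with m(α_i) = c_i for every i, so c is indeed a codeword.


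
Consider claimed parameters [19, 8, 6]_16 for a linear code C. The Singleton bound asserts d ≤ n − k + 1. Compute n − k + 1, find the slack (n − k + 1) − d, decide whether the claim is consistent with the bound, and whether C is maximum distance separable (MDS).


Singleton RHS = n − k + 1 = 12, slack = 6, bound satisfied, not MDS.

Singleton bound: d ≤ n − k + 1.
Here n = 19, k = 8, so n − k + 1 = 12.
Given d = 6, check d ≤ 12: YES.
Slack = (n − k + 1) − d = 6.
The code is NOT MDS (slack = 6 > 0).
Description: the claimed parameters are [19, 8, 6]_16; such a code would be non-MDS.


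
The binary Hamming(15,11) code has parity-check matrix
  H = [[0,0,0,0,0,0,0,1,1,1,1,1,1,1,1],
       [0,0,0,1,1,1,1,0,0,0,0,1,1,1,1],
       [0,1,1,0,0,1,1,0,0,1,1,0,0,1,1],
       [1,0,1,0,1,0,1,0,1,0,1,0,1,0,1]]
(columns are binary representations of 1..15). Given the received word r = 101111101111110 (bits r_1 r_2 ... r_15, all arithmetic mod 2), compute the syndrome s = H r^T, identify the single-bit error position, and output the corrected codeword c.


s = (0, 1, 0, 1)^T, error position = 5, corrected codeword c = 101101101111110

Compute s = H r^T mod 2 one row at a time:
  s_1 = 0 + 1 + 1 + 1 + 1 + 1 + 1 + 0 = 6 ≡ 0 (mod 2).
  s_2 = 1 + 1 + 1 + 1 + 1 + 1 + 1 + 0 = 7 ≡ 1 (mod 2).
  s_3 = 0 + 1 + 1 + 1 + 1 + 1 + 1 + 0 = 6 ≡ 0 (mod 2).
  s_4 = 1 + 1 + 1 + 1 + 1 + 1 + 1 + 0 = 7 ≡ 1 (mod 2).
s = (0, 1, 0, 1)^T — this equals column 5 of H (binary 0101), so error is at position 5.
Correct: flip bit 5 of r = 101111101111110 to get c = 101101101111110.


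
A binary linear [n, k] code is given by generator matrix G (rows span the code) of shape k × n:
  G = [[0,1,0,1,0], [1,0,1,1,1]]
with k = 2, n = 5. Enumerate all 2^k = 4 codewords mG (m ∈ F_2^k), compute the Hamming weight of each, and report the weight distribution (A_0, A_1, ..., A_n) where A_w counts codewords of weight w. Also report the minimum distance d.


Weight distribution: A_0 = 1, A_2 = 1, A_4 = 2. Minimum distance d = 2.

Enumerate all 2^2 = 4 messages m ∈ F_2^2.
For each, compute codeword c = mG in F_2^5, then tally its weight.
  m = 00 → c = 00000, weight = 0.
  m = 10 → c = 01010, weight = 2.
  m = 01 → c = 10111, weight = 4.
  m = 11 → c = 11101, weight = 4.
Tally weights:
  weight 0: 1 codewords.
  weight 2: 1 codewords.
  weight 4: 2 codewords.
Minimum distance d = smallest w > 0 with A_w > 0 = 2.
Sanity: Σ A_w = 4 = 2^2 = 4 ✓.


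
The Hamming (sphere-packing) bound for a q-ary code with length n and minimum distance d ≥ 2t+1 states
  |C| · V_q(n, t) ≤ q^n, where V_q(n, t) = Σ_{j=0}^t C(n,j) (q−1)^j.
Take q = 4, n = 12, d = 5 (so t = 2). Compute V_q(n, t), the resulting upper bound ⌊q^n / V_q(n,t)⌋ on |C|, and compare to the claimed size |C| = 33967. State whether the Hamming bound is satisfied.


V_q(n, t) = 631, q^n = 16777216, Hamming bound = 26588, |C| = 33967 > bound (violated).

Step 1: Compute V_q(n, t) = Σ_{j=0}^2 C(n, j) (q−1)^j.
  j = 0: C(12,0)·(3)^0 = 1·1 = 1.
  j = 1: C(12,1)·(3)^1 = 12·3 = 36.
  j = 2: C(12,2)·(3)^2 = 66·9 = 594.
  V_q(n, t) = 1 + 36 + 594 = 631.
Step 2: q^n = 4^12 = 16777216.
Step 3: Hamming bound ⌊q^n / V_q(n,t)⌋ = ⌊16777216/631⌋ = 26588.
Step 4: Compare |C| = 33967 to 26588: violated.
The claimed |C| lies above the Hamming bound, so no 4-ary code of length 12 with d ≥ 5 can have 33967 codewords.


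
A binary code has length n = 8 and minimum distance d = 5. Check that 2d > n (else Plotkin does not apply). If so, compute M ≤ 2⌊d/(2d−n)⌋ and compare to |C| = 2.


Plotkin bound M ≤ 4; given |C| = 2 ≤ bound (satisfied).

Check applicability: 2d = 10, n = 8.
2d − n = 2 > 0, so Plotkin applies.
Compute d/(2d−n) = 5/2 ≈ 2.5000.
⌊d/(2d−n)⌋ = 2.
Plotkin bound: M ≤ 2·2 = 4.
Given |C| = 2, check: satisfied.
This |C| is below the Plotkin bound.


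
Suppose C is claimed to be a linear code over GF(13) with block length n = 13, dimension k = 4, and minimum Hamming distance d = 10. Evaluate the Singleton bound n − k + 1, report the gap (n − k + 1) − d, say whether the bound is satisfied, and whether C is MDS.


Singleton RHS = n − k + 1 = 10, slack = 0, bound satisfied, MDS.

Singleton bound: d ≤ n − k + 1.
Here n = 13, k = 4, so n − k + 1 = 10.
Given d = 10, check d ≤ 10: YES.
Slack = (n − k + 1) − d = 0.
The code is MDS (slack = 0).
Description: the claimed parameters are [13, 4, 10]_13; such a code would be MDS (meets Singleton bound).


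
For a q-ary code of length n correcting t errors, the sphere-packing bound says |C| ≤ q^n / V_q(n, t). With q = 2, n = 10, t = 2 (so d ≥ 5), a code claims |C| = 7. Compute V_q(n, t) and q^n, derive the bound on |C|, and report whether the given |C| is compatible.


V_q(n, t) = 56, q^n = 1024, Hamming bound = 18, |C| = 7 ≤ bound (satisfied).

Step 1: Compute V_q(n, t) = Σ_{j=0}^2 C(n, j) (q−1)^j.
  j = 0: C(10,0)·(1)^0 = 1·1 = 1.
  j = 1: C(10,1)·(1)^1 = 10·1 = 10.
  j = 2: C(10,2)·(1)^2 = 45·1 = 45.
  V_q(n, t) = 1 + 10 + 45 = 56.
Step 2: q^n = 2^10 = 1024.
Step 3: Hamming bound ⌊q^n / V_q(n,t)⌋ = ⌊1024/56⌋ = 18.
Step 4: Compare |C| = 7 to 18: satisfied.
The claimed |C| lies below the Hamming bound.


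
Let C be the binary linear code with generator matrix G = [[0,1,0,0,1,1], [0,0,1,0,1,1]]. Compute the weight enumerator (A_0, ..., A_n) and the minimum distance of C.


Weight distribution: A_0 = 1, A_2 = 1, A_3 = 2. Minimum distance d = 2.

Enumerate all 2^2 = 4 messages m ∈ F_2^2.
For each, compute codeword c = mG in F_2^6, then tally its weight.
  m = 00 → c = 000000, weight = 0.
  m = 10 → c = 010011, weight = 3.
  m = 01 → c = 001011, weight = 3.
  m = 11 → c = 011000, weight = 2.
Tally weights:
  weight 0: 1 codewords.
  weight 2: 1 codewords.
  weight 3: 2 codewords.
Minimum distance d = smallest w > 0 with A_w > 0 = 2.
Sanity: Σ A_w = 4 = 2^2 = 4 ✓.


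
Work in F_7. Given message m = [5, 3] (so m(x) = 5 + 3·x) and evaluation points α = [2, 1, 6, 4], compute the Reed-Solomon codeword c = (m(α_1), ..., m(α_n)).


c = [4, 1, 2, 3]

Message polynomial: m(x) = 5 + 3·x (mod 7).
For each evaluation point α_i, compute m(α_i) mod 7:
  α_1 = 2: Horner steps 3 → 4, so m(2) = 4.
  α_2 = 1: Horner steps 3 → 1, so m(1) = 1.
  α_3 = 6: Horner steps 3 → 2, so m(6) = 2.
  α_4 = 4: Horner steps 3 → 3, so m(4) = 3.
Codeword c = [4, 1, 2, 3] ∈ F_7^4.


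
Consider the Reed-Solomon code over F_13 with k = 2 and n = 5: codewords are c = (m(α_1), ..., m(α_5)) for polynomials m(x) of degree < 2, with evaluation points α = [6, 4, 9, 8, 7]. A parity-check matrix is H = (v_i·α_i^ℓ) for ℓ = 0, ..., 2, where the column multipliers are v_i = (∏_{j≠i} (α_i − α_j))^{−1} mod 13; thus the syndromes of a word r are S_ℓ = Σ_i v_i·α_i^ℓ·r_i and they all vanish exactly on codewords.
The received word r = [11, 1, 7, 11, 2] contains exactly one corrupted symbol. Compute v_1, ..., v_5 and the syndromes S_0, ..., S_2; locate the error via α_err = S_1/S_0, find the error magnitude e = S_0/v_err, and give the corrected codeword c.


S = (5, 4, 11), error at position 1, error magnitude e = 5, c = [6, 1, 7, 11, 2].

Step 1: column multipliers v_i = (∏_{j≠i}(α_i − α_j))^{−1} mod 13.
  i = 1 (α = 6): (6−4)(6−9)(6−8)(6−7) = 2·(−3)·(−2)·(−1) = −12 ≡ 1, so v_1 = 1^{−1} = 1 (mod 13).
  i = 2 (α = 4): (4−6)(4−9)(4−8)(4−7) = (−2)·(−5)·(−4)·(−3) = 120 ≡ 3, so v_2 = 3^{−1} = 9 (mod 13).
  i = 3 (α = 9): (9−6)(9−4)(9−8)(9−7) = 3·5·1·2 = 30 ≡ 4, so v_3 = 4^{−1} = 10 (mod 13).
  i = 4 (α = 8): (8−6)(8−4)(8−9)(8−7) = 2·4·(−1)·1 = −8 ≡ 5, so v_4 = 5^{−1} = 8 (mod 13).
  i = 5 (α = 7): (7−6)(7−4)(7−9)(7−8) = 1·3·(−2)·(−1) = 6 ≡ 6, so v_5 = 6^{−1} = 11 (mod 13).
  v = [1, 9, 10, 8, 11].
Step 2: syndromes of r = [11, 1, 7, 11, 2] (all sums mod 13).
  S_0 = Σ v_i r_i = 1·11 + 9·1 + 10·7 + 8·11 + 11·2 = 200 ≡ 5.
  S_1 = Σ v_i α_i r_i = 1·6·11 + 9·4·1 + 10·9·7 + 8·8·11 + 11·7·2 = 1590 ≡ 4.
  α_i^2 mod 13 = [10, 3, 3, 12, 10].
  S_2 = Σ v_i α_i^2 r_i = 1·10·11 + 9·3·1 + 10·3·7 + 8·12·11 + 11·10·2 = 1623 ≡ 11.
  S = (5, 4, 11) ≠ 0, so r is not a codeword (an error is present).
Step 3: locate the error. For a single error e at position i, S_ℓ = v_i·e·α_i^ℓ, so α_err = S_1/S_0.
  S_0^{−1} = 5^{−1} = 8 (mod 13), so α_err = 4·8 = 32 ≡ 6 = α_1. Error position i = 1.
  Consistency check: S_2/S_1 = 11·10 = 110 ≡ 6 = α_err ✓ (single-error assumption holds).
Step 4: error magnitude e = S_0/v_1 = S_0·∏_{j≠1}(α_1 − α_j) = 5·1 = 5 ≡ 5 (mod 13).
Step 5: correct position 1: c_1 = r_1 − e = 11 − 5 ≡ 6 (mod 13). Hence c = [6, 1, 7, 11, 2].
  Check: interpolating c through the α_i gives m(x) = 4 + 9·x (degree < 2) with m(α_i) = c_i for every i, so c is indeed a codeword.


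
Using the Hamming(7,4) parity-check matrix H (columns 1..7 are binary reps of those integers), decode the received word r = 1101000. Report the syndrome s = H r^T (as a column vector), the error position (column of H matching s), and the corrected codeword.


s = (1, 1, 1)^T, error position = 7, corrected codeword c = 1101001

Compute s = H r^T mod 2 one row at a time:
  s_1 = 1 + 0 + 0 + 0 = 1 ≡ 1 (mod 2).
  s_2 = 1 + 0 + 0 + 0 = 1 ≡ 1 (mod 2).
  s_3 = 1 + 0 + 0 + 0 = 1 ≡ 1 (mod 2).
s = (1, 1, 1)^T — this equals column 7 of H (binary 111), so error is at position 7.
Correct: flip bit 7 of r = 1101000 to get c = 1101001.


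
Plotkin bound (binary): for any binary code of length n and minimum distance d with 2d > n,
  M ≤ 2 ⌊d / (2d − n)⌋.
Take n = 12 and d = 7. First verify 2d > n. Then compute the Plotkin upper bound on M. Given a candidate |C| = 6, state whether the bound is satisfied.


Plotkin bound M ≤ 6; given |C| = 6 ≤ bound (satisfied).

Check applicability: 2d = 14, n = 12.
2d − n = 2 > 0, so Plotkin applies.
Compute d/(2d−n) = 7/2 ≈ 3.5000.
⌊d/(2d−n)⌋ = 3.
Plotkin bound: M ≤ 2·3 = 6.
Given |C| = 6, check: satisfied.
This |C| is at the Plotkin bound.


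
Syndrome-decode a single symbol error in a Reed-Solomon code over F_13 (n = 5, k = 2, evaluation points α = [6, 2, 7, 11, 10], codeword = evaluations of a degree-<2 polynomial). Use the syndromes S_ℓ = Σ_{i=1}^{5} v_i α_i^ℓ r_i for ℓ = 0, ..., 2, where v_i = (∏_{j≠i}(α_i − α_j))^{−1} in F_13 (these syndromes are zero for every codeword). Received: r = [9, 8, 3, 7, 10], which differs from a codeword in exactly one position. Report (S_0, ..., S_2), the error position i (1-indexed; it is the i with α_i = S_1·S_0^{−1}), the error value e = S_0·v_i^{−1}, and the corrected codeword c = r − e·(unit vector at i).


S = (11, 12, 6), error at position 3, error magnitude e = 10, c = [9, 8, 6, 7, 10].

Step 1: column multipliers v_i = (∏_{j≠i}(α_i − α_j))^{−1} mod 13.
  i = 1 (α = 6): (6−2)(6−7)(6−11)(6−10) = 4·(−1)·(−5)·(−4) = −80 ≡ 11, so v_1 = 11^{−1} = 6 (mod 13).
  i = 2 (α = 2): (2−6)(2−7)(2−11)(2−10) = (−4)·(−5)·(−9)·(−8) = 1440 ≡ 10, so v_2 = 10^{−1} = 4 (mod 13).
  i = 3 (α = 7): (7−6)(7−2)(7−11)(7−10) = 1·5·(−4)·(−3) = 60 ≡ 8, so v_3 = 8^{−1} = 5 (mod 13).
  i = 4 (α = 11): (11−6)(11−2)(11−7)(11−10) = 5·9·4·1 = 180 ≡ 11, so v_4 = 11^{−1} = 6 (mod 13).
  i = 5 (α = 10): (10−6)(10−2)(10−7)(10−11) = 4·8·3·(−1) = −96 ≡ 8, so v_5 = 8^{−1} = 5 (mod 13).
  v = [6, 4, 5, 6, 5].
Step 2: syndromes of r = [9, 8, 3, 7, 10] (all sums mod 13).
  S_0 = Σ v_i r_i = 6·9 + 4·8 + 5·3 + 6·7 + 5·10 = 193 ≡ 11.
  S_1 = Σ v_i α_i r_i = 6·6·9 + 4·2·8 + 5·7·3 + 6·11·7 + 5·10·10 = 1455 ≡ 12.
  α_i^2 mod 13 = [10, 4, 10, 4, 9].
  S_2 = Σ v_i α_i^2 r_i = 6·10·9 + 4·4·8 + 5·10·3 + 6·4·7 + 5·9·10 = 1436 ≡ 6.
  S = (11, 12, 6) ≠ 0, so r is not a codeword (an error is present).
Step 3: locate the error. For a single error e at position i, S_ℓ = v_i·e·α_i^ℓ, so α_err = S_1/S_0.
  S_0^{−1} = 11^{−1} = 6 (mod 13), so α_err = 12·6 = 72 ≡ 7 = α_3. Error position i = 3.
  Consistency check: S_2/S_1 = 6·12 = 72 ≡ 7 = α_err ✓ (single-error assumption holds).
Step 4: error magnitude e = S_0/v_3 = S_0·∏_{j≠3}(α_3 − α_j) = 11·8 = 88 ≡ 10 (mod 13).
Step 5: correct position 3: c_3 = r_3 − e = 3 − 10 ≡ 6 (mod 13). Hence c = [9, 8, 6, 7, 10].
  Check: interpolating c through the α_i gives m(x) = 1 + 10·x (degree < 2) with m(α_i) = c_i for every i, so c is indeed a codeword.
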